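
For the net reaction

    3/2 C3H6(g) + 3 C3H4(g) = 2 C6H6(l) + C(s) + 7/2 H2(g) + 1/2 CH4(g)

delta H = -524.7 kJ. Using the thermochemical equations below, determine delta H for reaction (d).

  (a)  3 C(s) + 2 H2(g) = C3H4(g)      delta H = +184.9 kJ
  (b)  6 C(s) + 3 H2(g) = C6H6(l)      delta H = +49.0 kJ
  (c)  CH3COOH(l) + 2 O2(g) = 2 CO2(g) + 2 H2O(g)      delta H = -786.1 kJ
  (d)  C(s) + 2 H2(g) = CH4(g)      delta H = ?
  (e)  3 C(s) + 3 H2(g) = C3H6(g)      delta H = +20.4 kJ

delta H = -74.8 kJ

(a) reversed and × 3 (reverse to put C3H4(g) on the reactant side; ×3 to match 3 C3H4(g) in the target): (-3)·(+184.9) = -554.7 kJ
(b) × 2 (scale by 2 for the 2 C6H6(l)): (2)·(+49.0) = +98.0 kJ
(c): not needed (CH3COOH(l) appears nowhere else).
(d) × 1/2 (scale by 1/2 for the 1/2 CH4(g)): contributes 1/2·x
(e) reversed and × 3/2 (C3H6(g) must end up as a reactant; ×3/2 to match 3/2 C3H6(g) in the target): (-3/2)·(+20.4) = -30.6 kJ
-524.7 = (-554.7) + (+98.0) + (-30.6) + 1/2·x
x = (-524.7 − (-487.3)) / (1/2) = -74.8 kJ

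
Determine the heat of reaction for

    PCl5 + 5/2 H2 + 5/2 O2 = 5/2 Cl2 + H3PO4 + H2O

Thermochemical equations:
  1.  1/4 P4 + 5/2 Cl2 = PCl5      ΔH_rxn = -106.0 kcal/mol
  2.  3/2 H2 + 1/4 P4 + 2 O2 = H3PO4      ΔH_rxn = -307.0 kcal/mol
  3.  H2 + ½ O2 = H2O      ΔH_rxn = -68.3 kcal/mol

eq. 1 reversed: +106.0 kcal/mol
eq. 2 as written: -307.0 kcal/mol
eq. 3 as written: -68.3 kcal/mol
Summing the manipulated equations, ΔH_rxn = (-1)·(-106.0) + (1)·(-307.0) + (1)·(-68.3) = -269.3 kcal/mol

ΔH_rxn = -269.3 kcal/mol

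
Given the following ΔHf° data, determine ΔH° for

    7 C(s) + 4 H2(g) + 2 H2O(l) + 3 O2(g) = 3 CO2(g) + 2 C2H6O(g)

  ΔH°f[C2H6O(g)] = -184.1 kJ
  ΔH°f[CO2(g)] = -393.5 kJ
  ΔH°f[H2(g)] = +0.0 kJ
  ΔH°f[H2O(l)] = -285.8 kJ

ΔH° = -977.1 kJ

Products: 3·(-393.5) + 2·(-184.1) = -1548.7
Reactants: 7·(+0.0) + 4·(+0.0) + 2·(-285.8) + 3·(+0.0) = -571.6
ΔH° = (-1548.7) − (-571.6) = -977.1 kJ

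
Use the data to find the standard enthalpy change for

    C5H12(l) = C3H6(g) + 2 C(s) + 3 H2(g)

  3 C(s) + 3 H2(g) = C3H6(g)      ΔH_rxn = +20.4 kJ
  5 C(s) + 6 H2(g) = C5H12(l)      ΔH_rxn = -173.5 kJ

equation 1 as written: +20.4 kJ
equation 2 reversed: +173.5 kJ
Summing the manipulated equations, ΔH_rxn = (1)·(+20.4) + (-1)·(-173.5) = 193.9 kJ

ΔH_rxn = 193.9 kJ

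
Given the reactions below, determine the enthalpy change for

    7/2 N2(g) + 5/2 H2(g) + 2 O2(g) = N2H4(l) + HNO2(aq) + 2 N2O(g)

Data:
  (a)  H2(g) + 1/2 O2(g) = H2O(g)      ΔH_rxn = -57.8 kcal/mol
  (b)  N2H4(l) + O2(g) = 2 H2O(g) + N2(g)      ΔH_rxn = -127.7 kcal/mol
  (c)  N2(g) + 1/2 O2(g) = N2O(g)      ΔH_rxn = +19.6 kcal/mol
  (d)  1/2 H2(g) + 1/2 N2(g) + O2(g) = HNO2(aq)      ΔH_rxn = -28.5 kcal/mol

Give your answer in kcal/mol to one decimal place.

(a) × 2: (2)·(-57.8) = -115.6 kcal/mol
(b) reversed (N2H4(l) must end up as a product): +127.7 kcal/mol
(c) × 2 (scale by 2 for the 2 N2O(g)): (2)·(+19.6) = +39.2 kcal/mol
(d) as written (HNO2(aq) already on the product side): -28.5 kcal/mol
Combining the equations, ΔH_rxn = (2)·(-57.8) + (-1)·(-127.7) + (2)·(+19.6) + (1)·(-28.5) = 22.8 kcal/mol

ΔH_rxn = 22.8 kcal/mol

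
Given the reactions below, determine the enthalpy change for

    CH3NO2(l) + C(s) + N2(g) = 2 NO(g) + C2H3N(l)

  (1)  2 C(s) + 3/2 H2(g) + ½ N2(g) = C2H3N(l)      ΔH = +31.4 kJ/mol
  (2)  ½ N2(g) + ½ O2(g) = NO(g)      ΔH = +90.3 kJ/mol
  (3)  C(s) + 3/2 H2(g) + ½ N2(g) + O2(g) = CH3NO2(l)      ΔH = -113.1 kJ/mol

ΔH = 325.1 kJ/mol

(1) as written (C2H3N(l) already on the product side): +31.4 kJ/mol
(2) × 2 (×2 to match 2 NO(g) in the target): (2)·(+90.3) = +180.6 kJ/mol
(3) reversed (CH3NO2(l) must end up as a reactant): +113.1 kJ/mol
Since enthalpy is a state function, ΔH = (1)·(+31.4) + (2)·(+90.3) + (-1)·(-113.1) = 325.1 kJ/mol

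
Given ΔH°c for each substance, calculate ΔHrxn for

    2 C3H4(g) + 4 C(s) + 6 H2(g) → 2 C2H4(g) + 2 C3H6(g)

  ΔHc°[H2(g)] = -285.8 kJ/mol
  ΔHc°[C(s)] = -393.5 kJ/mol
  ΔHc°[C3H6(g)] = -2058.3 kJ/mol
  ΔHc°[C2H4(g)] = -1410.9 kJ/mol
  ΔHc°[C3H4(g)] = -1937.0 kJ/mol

Using ΔH = Σ nΔHc°(reactants) − Σ nΔHc°(products):
= [2·(-1937.0) + 4·(-393.5) + 6·(-285.8)] − [2·(-1410.9) + 2·(-2058.3)]
= -224.4 kJ/mol

ΔHrxn = -224.4 kJ/mol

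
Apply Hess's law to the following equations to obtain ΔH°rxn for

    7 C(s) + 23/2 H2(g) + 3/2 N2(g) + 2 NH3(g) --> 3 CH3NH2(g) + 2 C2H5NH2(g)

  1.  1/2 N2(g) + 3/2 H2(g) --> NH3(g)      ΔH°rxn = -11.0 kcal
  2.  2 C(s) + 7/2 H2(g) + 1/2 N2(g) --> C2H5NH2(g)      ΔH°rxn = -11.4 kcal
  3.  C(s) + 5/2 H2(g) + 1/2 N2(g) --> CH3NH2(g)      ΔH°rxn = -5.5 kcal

eq. 1 reversed and × 2 (reverse to put NH3(g) on the reactant side; scale by 2 for the 2 NH3(g)): (-2)·(-11.0) = +22.0 kcal
eq. 2 × 2 (×2 to match 2 C2H5NH2(g) in the target): (2)·(-11.4) = -22.8 kcal
eq. 3 × 3 (scale by 3 for the 3 CH3NH2(g)): (3)·(-5.5) = -16.5 kcal
By Hess's law, ΔH°rxn = (+22.0) + (-22.8) + (-16.5) = -17.3 kcal

ΔH°rxn = -17.3 kcal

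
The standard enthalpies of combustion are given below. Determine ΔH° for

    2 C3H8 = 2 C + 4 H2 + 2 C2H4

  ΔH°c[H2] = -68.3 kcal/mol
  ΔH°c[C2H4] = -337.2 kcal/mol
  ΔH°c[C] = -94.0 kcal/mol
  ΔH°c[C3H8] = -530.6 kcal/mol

ΔH° = 74.4 kcal/mol

With combustion enthalpies, reactants minus products:
= [2·(-530.6)] − [2·(-94.0) + 4·(-68.3) + 2·(-337.2)]
= 74.4 kcal/mol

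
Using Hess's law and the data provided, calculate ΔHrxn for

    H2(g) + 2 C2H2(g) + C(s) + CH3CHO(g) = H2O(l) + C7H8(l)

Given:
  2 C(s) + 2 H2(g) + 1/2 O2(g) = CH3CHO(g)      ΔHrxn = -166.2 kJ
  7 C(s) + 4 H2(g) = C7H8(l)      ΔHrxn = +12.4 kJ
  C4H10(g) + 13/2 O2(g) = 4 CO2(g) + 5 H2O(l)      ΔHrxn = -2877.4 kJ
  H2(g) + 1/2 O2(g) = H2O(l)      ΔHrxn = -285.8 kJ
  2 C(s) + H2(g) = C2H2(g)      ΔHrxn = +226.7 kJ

equation 1 reversed (reverse to put CH3CHO(g) on the reactant side): +166.2 kJ
equation 2 as written (C7H8(l) already on the product side): +12.4 kJ
equation 3: not needed (CO2(g) appears nowhere else).
equation 4 as written: -285.8 kJ
equation 5 reversed and × 2 (reverse to put C2H2(g) on the reactant side; scale by 2 for the 2 C2H2(g)): (-2)·(+226.7) = -453.4 kJ
Summing the manipulated equations, ΔHrxn = (-1)·(-166.2) + (1)·(+12.4) + (1)·(-285.8) + (-2)·(+226.7) = -560.6 kJ

ΔHrxn = -560.6 kJ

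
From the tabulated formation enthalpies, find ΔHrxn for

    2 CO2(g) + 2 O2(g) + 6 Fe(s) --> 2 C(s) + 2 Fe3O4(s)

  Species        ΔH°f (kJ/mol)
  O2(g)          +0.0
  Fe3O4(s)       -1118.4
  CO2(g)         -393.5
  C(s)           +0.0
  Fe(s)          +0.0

Products: 2·(+0.0) + 2·(-1118.4) = -2236.8
Reactants: 2·(-393.5) + 2·(+0.0) + 6·(+0.0) = -787.0
ΔHrxn = (-2236.8) − (-787.0) = -1449.8 kJ/mol

ΔHrxn = -1449.8 kJ/mol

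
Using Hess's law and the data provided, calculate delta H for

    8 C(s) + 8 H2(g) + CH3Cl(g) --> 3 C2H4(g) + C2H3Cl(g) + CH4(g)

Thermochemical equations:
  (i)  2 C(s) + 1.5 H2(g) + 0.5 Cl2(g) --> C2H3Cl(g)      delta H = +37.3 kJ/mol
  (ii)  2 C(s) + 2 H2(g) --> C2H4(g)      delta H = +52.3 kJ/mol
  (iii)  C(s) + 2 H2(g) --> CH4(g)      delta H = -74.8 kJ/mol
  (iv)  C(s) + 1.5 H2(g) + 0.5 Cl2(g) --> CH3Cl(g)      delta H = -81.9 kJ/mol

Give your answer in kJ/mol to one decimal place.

delta H = 201.3 kJ/mol

(i) as written (C2H3Cl(g) already on the product side): +37.3 kJ/mol
(ii) × 3 (×3 to match 3 C2H4(g) in the target): (3)·(+52.3) = +156.9 kJ/mol
(iii) as written (CH4(g) already on the product side): -74.8 kJ/mol
(iv) reversed (reverse to put CH3Cl(g) on the reactant side): +81.9 kJ/mol
Combining the equations, delta H = (+37.3) + (+156.9) + (-74.8) + (+81.9) = 201.3 kJ/mol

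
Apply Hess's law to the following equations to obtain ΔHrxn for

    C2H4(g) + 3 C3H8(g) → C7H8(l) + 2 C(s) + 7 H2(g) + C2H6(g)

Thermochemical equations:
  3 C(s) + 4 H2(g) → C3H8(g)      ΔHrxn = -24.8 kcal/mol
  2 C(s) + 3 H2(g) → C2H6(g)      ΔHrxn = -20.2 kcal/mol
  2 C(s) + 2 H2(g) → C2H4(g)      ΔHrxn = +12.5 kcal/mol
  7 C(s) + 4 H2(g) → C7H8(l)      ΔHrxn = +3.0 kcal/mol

ΔHrxn = 44.7 kcal/mol

equation 1 reversed and × 3: (-3)·(-24.8) = +74.4 kcal/mol
equation 2 as written: -20.2 kcal/mol
equation 3 reversed: -12.5 kcal/mol
equation 4 as written: +3.0 kcal/mol
Since enthalpy is a state function, ΔHrxn = (+74.4) + (-20.2) + (-12.5) + (+3.0) = 44.7 kcal/mol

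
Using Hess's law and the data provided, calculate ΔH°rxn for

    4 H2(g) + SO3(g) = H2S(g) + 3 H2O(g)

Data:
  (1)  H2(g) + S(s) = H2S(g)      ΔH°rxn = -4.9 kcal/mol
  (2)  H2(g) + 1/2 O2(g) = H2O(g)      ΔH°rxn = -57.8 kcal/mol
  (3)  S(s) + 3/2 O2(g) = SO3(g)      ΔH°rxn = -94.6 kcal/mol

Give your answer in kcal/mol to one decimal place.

(1) as written (H2S(g) already on the product side): -4.9 kcal/mol
(2) × 3 (scale by 3 for the 3 H2O(g)): (3)·(-57.8) = -173.4 kcal/mol
(3) reversed (reverse to put SO3(g) on the reactant side): +94.6 kcal/mol
ΔH°rxn = (-4.9) + (-173.4) + (+94.6) = -83.7 kcal/mol

ΔH°rxn = -83.7 kcal/mol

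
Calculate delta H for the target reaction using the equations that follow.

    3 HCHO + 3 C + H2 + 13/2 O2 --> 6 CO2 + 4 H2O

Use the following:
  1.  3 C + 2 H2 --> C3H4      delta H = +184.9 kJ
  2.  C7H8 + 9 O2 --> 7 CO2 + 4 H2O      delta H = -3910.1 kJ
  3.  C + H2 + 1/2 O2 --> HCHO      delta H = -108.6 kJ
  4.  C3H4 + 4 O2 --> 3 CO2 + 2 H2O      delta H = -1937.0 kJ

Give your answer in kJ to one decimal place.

delta H = -3178.4 kJ

eq. 1 × 2: (2)·(+184.9) = +369.8 kJ
eq. 2: not needed.
eq. 3 reversed and × 3: (-3)·(-108.6) = +325.8 kJ
eq. 4 × 2: (2)·(-1937.0) = -3874.0 kJ
Summing the manipulated equations, delta H = (2)·(+184.9) + (-3)·(-108.6) + (2)·(-1937.0) = -3178.4 kJ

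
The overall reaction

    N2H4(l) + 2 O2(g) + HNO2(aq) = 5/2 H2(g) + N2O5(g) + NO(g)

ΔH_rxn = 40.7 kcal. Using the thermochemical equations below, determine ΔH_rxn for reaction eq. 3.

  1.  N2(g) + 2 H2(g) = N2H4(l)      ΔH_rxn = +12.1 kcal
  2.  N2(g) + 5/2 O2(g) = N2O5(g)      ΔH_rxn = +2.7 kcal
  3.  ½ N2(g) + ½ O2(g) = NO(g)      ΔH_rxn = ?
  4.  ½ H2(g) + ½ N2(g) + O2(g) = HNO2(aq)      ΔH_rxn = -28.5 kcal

eq. 1 reversed: -12.1 kcal
eq. 2 as written: +2.7 kcal
eq. 3 as written: contributes x
eq. 4 reversed: +28.5 kcal
+40.7 = (-12.1) + (+2.7) + (+28.5) + x
x = (+40.7 − (+19.1)) / (1) = 21.6 kcal

ΔH_rxn = 21.6 kcal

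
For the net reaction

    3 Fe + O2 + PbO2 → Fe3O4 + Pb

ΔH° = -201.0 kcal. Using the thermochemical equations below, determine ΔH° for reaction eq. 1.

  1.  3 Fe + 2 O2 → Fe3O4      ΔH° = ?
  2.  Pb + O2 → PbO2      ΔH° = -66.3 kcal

ΔH° = -267.3 kcal

eq. 1 as written (Fe3O4 already on the product side): contributes x
eq. 2 reversed (reverse to put PbO2 on the reactant side): +66.3 kcal
-201.0 = (+66.3) + x
x = (-201.0 − (+66.3)) / (1) = -267.3 kcal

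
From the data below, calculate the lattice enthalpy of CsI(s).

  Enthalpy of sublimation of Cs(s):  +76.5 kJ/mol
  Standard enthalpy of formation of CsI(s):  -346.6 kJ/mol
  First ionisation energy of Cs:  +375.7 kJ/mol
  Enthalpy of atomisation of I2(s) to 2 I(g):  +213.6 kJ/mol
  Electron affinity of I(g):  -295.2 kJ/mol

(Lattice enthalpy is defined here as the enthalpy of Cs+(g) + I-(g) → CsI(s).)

U = -610.4 kJ/mol

ΔHf° = 1·ΔHsub + 1·(ΣIE) + 1/2·D(I2) + 1·EA + U
-346.6 = 1·(+76.5) + 1·(+375.7) + 1/2·(+213.6) + 1·(-295.2) + U
U = -346.6 − (+263.8) = -610.4 kJ/mol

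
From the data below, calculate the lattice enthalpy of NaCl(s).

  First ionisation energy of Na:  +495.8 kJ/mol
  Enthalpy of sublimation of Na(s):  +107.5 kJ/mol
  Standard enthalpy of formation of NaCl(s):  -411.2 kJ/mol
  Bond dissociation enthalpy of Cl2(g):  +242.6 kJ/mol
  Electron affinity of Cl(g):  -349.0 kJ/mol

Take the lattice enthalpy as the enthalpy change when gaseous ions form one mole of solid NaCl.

U = -786.8 kJ/mol

ΔHf° = 1·ΔHsub + 1·(ΣIE) + 1/2·D(Cl2) + 1·EA + U
-411.2 = 1·(+107.5) + 1·(+495.8) + 1/2·(+242.6) + 1·(-349.0) + U
U = -411.2 − (+375.6) = -786.8 kJ/mol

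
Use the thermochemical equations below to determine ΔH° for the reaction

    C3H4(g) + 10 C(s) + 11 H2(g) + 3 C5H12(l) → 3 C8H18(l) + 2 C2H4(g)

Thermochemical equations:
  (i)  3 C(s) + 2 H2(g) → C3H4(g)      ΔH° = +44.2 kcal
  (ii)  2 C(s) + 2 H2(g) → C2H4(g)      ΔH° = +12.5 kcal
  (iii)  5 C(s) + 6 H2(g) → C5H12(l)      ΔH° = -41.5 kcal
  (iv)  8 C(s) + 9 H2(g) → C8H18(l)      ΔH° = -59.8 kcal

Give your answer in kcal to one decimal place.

(i) reversed: -44.2 kcal
(ii) × 2: (2)·(+12.5) = +25.0 kcal
(iii) reversed and × 3: (-3)·(-41.5) = +124.5 kcal
(iv) × 3: (3)·(-59.8) = -179.4 kcal
ΔH° = (-44.2) + (+25.0) + (+124.5) + (-179.4) = -74.1 kcal

ΔH° = -74.1 kcal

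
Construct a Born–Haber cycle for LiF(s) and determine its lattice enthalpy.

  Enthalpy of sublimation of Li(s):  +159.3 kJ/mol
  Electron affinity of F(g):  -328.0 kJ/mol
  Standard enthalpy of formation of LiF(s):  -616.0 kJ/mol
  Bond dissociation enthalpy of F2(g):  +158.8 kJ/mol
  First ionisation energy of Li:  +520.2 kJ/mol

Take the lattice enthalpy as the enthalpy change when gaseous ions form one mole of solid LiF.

ΔHf° = 1·ΔHsub + 1·(ΣIE) + 1/2·D(F2) + 1·EA + U
-616.0 = 1·(+159.3) + 1·(+520.2) + 1/2·(+158.8) + 1·(-328.0) + U
U = -616.0 − (+430.9) = -1046.9 kJ/mol

U = -1046.9 kJ/mol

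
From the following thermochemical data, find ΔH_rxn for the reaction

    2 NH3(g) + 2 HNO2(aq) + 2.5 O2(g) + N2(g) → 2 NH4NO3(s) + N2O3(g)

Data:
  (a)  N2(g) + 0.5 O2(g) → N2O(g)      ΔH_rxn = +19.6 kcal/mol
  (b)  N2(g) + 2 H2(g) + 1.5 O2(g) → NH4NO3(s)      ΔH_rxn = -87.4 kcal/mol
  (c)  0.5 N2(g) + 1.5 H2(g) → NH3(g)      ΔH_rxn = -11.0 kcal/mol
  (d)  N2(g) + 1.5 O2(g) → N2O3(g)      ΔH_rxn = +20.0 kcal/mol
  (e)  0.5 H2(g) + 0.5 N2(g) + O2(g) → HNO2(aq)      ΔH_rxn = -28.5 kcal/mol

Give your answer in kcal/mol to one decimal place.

ΔH_rxn = -75.8 kcal/mol

(a): not needed (N2O(g) appears nowhere else).
(b) × 2 (scale by 2 for the 2 NH4NO3(s)): (2)·(-87.4) = -174.8 kcal/mol
(c) reversed and × 2 (NH3(g) must end up as a reactant; ×2 to match 2 NH3(g) in the target): (-2)·(-11.0) = +22.0 kcal/mol
(d) as written (N2O3(g) already on the product side): +20.0 kcal/mol
(e) reversed and × 2 (reverse to put HNO2(aq) on the reactant side; scale by 2 for the 2 HNO2(aq)): (-2)·(-28.5) = +57.0 kcal/mol
By Hess's law, ΔH_rxn = (2)·(-87.4) + (-2)·(-11.0) + (1)·(+20.0) + (-2)·(-28.5) = -75.8 kcal/mol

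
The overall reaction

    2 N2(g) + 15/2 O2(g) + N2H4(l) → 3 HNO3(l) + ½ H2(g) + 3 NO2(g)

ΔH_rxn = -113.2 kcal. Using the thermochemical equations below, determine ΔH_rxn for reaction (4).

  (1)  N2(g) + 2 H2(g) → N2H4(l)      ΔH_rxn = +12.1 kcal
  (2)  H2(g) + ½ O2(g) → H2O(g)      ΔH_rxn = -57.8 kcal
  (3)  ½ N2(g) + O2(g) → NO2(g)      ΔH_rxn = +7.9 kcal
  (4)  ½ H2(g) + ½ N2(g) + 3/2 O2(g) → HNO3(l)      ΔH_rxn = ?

(1) reversed (reverse to put N2H4(l) on the reactant side): -12.1 kcal
(2): not needed (H2O(g) appears nowhere else).
(3) × 3 (×3 to match 3 NO2(g) in the target): (3)·(+7.9) = +23.7 kcal
(4) × 3 (×3 to match 3 HNO3(l) in the target): contributes 3·x
-113.2 = (-12.1) + (+23.7) + 3·x
x = (-113.2 − (+11.6)) / (3) = -41.6 kcal

ΔH_rxn = -41.6 kcal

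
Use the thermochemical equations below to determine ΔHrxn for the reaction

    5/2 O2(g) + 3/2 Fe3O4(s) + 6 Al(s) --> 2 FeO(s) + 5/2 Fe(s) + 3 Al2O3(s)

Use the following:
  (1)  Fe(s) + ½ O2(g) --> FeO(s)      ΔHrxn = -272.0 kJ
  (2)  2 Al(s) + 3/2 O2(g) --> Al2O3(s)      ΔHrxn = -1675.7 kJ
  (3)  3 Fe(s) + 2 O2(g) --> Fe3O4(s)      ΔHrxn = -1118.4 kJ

(1) × 2 (×2 to match 2 FeO(s) in the target): (2)·(-272.0) = -544.0 kJ
(2) × 3 (×3 to match 3 Al2O3(s) in the target): (3)·(-1675.7) = -5027.1 kJ
(3) reversed and × 3/2 (reverse to put Fe3O4(s) on the reactant side; scale by 3/2 for the 3/2 Fe3O4(s)): (-3/2)·(-1118.4) = +1677.6 kJ
By Hess's law, ΔHrxn = (-544.0) + (-5027.1) + (+1677.6) = -3893.5 kJ

ΔHrxn = -3893.5 kJ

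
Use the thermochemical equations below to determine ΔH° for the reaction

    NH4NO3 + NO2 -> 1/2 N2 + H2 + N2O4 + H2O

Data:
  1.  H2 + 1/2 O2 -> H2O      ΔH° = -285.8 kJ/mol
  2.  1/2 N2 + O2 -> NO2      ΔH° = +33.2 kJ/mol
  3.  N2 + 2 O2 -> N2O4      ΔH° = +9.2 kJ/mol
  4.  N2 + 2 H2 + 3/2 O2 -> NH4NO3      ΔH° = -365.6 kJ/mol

ΔH° = 55.8 kJ/mol

eq. 1 as written (H2O already on the product side): -285.8 kJ/mol
eq. 2 reversed (NO2 must end up as a reactant): -33.2 kJ/mol
eq. 3 as written (N2O4 already on the product side): +9.2 kJ/mol
eq. 4 reversed (NH4NO3 must end up as a reactant): +365.6 kJ/mol
ΔH° = (1)·(-285.8) + (-1)·(+33.2) + (1)·(+9.2) + (-1)·(-365.6) = 55.8 kJ/mol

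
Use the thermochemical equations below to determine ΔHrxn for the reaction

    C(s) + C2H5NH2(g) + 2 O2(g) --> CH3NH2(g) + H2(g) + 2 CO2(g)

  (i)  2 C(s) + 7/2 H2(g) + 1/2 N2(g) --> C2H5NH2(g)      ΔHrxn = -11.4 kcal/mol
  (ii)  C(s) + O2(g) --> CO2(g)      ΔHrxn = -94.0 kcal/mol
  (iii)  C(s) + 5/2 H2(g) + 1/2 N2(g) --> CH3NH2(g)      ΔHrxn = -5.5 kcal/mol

ΔHrxn = -182.1 kcal/mol

(i) reversed: +11.4 kcal/mol
(ii) × 2: (2)·(-94.0) = -188.0 kcal/mol
(iii) as written: -5.5 kcal/mol
Combining the equations, ΔHrxn = (+11.4) + (-188.0) + (-5.5) = -182.1 kcal/mol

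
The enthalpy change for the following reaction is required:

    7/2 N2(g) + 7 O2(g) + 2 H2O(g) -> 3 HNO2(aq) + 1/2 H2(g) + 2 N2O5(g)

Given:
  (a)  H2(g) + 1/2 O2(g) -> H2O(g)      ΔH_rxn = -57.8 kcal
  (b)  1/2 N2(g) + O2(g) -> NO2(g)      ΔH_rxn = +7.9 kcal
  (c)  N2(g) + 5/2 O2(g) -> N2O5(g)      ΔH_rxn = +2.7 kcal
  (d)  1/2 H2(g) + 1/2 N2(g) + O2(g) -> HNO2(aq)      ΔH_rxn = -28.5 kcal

(a) reversed and × 2: (-2)·(-57.8) = +115.6 kcal
(b): not needed.
(c) × 2: (2)·(+2.7) = +5.4 kcal
(d) × 3: (3)·(-28.5) = -85.5 kcal
ΔH_rxn = (-2)·(-57.8) + (2)·(+2.7) + (3)·(-28.5) = 35.5 kcal

ΔH_rxn = 35.5 kcal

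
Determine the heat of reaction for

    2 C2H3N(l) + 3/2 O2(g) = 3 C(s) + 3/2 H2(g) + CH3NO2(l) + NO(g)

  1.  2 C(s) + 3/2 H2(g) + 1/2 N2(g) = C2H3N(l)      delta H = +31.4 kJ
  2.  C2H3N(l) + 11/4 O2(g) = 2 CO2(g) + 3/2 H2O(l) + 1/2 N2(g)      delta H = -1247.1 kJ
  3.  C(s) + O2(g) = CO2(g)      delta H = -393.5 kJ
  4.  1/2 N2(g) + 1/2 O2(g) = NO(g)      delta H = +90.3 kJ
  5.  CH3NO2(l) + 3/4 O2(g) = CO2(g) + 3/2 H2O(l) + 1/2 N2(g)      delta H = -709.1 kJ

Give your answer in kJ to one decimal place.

delta H = -85.6 kJ

eq. 1 reversed (reverse to put H2(g) on the product side): -31.4 kJ
eq. 2 as written: -1247.1 kJ
eq. 3 reversed: +393.5 kJ
eq. 4 as written (NO(g) already on the product side): +90.3 kJ
eq. 5 reversed (reverse to put CH3NO2(l) on the product side): +709.1 kJ
delta H = (-1)·(+31.4) + (1)·(-1247.1) + (-1)·(-393.5) + (1)·(+90.3) + (-1)·(-709.1) = -85.6 kJ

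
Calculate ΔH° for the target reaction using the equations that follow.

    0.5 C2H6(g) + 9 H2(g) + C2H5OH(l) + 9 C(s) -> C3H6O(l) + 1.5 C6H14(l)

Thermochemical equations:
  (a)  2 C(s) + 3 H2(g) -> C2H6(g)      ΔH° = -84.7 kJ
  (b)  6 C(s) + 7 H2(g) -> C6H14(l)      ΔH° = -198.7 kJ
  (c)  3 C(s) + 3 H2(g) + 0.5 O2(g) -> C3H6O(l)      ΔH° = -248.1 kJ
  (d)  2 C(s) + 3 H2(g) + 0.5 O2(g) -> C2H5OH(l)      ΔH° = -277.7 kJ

(a) reversed and × 1/2: (-1/2)·(-84.7) = +42.35 kJ
(b) × 3/2: (3/2)·(-198.7) = -298.05 kJ
(c) as written: -248.1 kJ
(d) reversed: +277.7 kJ
ΔH° = (-1/2)·(-84.7) + (3/2)·(-198.7) + (1)·(-248.1) + (-1)·(-277.7) = -226.1 kJ

ΔH° = -226.1 kJ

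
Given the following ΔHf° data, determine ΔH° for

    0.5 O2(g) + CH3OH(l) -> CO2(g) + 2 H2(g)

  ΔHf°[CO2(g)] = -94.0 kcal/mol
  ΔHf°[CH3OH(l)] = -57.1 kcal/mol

Products: 1·(-94.0) + 2·(+0.0) = -94.0
Reactants: 1/2·(+0.0) + 1·(-57.1) = -57.1
ΔH° = (-94.0) − (-57.1) = -36.9 kcal/mol

ΔH° = -36.9 kcal/mol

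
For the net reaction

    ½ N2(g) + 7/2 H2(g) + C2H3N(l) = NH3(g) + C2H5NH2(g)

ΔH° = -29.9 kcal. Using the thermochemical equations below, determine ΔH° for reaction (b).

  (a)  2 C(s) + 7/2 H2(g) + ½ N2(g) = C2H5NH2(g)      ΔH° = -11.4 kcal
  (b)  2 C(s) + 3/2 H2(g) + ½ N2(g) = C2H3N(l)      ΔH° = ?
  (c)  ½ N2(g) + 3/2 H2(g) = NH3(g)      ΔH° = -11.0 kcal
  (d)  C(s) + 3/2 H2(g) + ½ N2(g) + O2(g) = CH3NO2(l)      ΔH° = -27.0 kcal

ΔH° = 7.5 kcal

(a) as written (C2H5NH2(g) already on the product side): -11.4 kcal
(b) reversed (C2H3N(l) must end up as a reactant): contributes −x
(c) as written (NH3(g) already on the product side): -11.0 kcal
(d): not needed (CH3NO2(l) appears nowhere else).
-29.9 = (-11.4) + (-11.0) − x
x = (-29.9 − (-22.4)) / (-1) = 7.5 kcal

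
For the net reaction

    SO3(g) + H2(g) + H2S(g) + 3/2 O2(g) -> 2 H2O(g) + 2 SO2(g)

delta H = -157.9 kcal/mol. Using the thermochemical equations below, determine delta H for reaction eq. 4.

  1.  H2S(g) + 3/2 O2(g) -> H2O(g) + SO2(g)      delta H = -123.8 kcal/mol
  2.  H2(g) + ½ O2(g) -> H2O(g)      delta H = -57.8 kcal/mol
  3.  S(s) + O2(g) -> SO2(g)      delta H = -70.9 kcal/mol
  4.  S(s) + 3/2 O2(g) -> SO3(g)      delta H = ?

delta H = -94.6 kcal/mol

eq. 1 as written (H2S(g) already on the reactant side): -123.8 kcal/mol
eq. 2 as written (H2(g) already on the reactant side): -57.8 kcal/mol
eq. 3 as written: -70.9 kcal/mol
eq. 4 reversed (reverse to put SO3(g) on the reactant side): contributes −x
-157.9 = (-123.8) + (-57.8) + (-70.9) − x
x = (-157.9 − (-252.5)) / (-1) = -94.6 kcal/mol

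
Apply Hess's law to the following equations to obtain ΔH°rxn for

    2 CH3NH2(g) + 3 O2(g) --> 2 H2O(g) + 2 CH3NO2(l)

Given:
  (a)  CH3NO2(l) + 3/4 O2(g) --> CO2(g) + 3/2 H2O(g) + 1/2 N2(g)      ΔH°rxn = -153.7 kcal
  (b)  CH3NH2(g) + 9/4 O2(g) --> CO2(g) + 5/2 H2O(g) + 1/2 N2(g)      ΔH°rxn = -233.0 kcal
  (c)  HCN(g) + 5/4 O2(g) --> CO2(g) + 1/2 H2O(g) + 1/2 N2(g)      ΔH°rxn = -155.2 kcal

ΔH°rxn = -158.6 kcal

(a) reversed and × 2: (-2)·(-153.7) = +307.4 kcal
(b) × 2: (2)·(-233.0) = -466.0 kcal
(c): not needed.
ΔH°rxn = (-2)·(-153.7) + (2)·(-233.0) = -158.6 kcal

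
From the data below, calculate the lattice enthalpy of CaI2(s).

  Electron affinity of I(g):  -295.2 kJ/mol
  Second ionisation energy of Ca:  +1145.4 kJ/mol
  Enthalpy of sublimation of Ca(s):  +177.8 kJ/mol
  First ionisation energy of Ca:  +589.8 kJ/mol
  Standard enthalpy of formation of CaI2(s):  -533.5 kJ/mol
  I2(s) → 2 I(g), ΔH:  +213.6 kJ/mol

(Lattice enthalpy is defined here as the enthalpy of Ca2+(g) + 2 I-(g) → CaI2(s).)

U = -2069.7 kJ/mol

ΔHf° = 1·ΔHsub + 1·(ΣIE) + 1·D(I2) + 2·EA + U
-533.5 = 1·(+177.8) + 1·(+1735.2) + 1·(+213.6) + 2·(-295.2) + U
U = -533.5 − (+1536.2) = -2069.7 kJ/mol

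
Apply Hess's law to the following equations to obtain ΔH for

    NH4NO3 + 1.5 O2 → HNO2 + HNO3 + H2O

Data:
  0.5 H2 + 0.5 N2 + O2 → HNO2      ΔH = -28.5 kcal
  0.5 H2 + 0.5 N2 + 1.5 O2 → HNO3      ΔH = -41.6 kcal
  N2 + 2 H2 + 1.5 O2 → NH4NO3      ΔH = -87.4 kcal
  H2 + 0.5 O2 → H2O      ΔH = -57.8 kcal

equation 1 as written: -28.5 kcal
equation 2 as written: -41.6 kcal
equation 3 reversed: +87.4 kcal
equation 4 as written: -57.8 kcal
Summing the manipulated equations, ΔH = (-28.5) + (-41.6) + (+87.4) + (-57.8) = -40.5 kcal

ΔH = -40.5 kcal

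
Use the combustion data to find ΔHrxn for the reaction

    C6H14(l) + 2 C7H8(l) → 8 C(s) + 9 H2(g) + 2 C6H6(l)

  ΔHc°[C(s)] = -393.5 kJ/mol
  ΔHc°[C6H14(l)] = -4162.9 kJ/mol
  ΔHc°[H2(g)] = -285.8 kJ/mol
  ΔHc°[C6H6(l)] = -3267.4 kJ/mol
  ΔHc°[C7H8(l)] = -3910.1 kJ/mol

Using ΔH = Σ nΔHc°(reactants) − Σ nΔHc°(products):
= [1·(-4162.9) + 2·(-3910.1)] − [8·(-393.5) + 9·(-285.8) + 2·(-3267.4)]
= 271.9 kJ/mol

ΔHrxn = 271.9 kJ/mol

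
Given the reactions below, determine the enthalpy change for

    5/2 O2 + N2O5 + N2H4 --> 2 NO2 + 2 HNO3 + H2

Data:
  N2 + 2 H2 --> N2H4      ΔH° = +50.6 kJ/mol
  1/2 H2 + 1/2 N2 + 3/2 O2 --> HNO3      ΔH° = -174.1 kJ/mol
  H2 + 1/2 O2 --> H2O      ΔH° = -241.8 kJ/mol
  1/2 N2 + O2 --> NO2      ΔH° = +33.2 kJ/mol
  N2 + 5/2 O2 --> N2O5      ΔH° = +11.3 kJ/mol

ΔH° = -343.7 kJ/mol

equation 1 reversed: -50.6 kJ/mol
equation 2 × 2: (2)·(-174.1) = -348.2 kJ/mol
equation 3: not needed.
equation 4 × 2: (2)·(+33.2) = +66.4 kJ/mol
equation 5 reversed: -11.3 kJ/mol
By Hess's law, ΔH° = (-50.6) + (-348.2) + (+66.4) + (-11.3) = -343.7 kJ/mol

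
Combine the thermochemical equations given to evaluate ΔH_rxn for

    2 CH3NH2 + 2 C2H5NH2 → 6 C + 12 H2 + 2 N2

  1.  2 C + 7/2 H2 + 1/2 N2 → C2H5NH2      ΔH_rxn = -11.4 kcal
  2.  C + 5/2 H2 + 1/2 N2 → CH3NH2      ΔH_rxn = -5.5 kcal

ΔH_rxn = 33.8 kcal

eq. 1 reversed and × 2 (reverse to put C2H5NH2 on the reactant side; ×2 to match 2 C2H5NH2 in the target): (-2)·(-11.4) = +22.8 kcal
eq. 2 reversed and × 2 (CH3NH2 must end up as a reactant; ×2 to match 2 CH3NH2 in the target): (-2)·(-5.5) = +11.0 kcal
Since enthalpy is a state function, ΔH_rxn = (+22.8) + (+11.0) = 33.8 kcal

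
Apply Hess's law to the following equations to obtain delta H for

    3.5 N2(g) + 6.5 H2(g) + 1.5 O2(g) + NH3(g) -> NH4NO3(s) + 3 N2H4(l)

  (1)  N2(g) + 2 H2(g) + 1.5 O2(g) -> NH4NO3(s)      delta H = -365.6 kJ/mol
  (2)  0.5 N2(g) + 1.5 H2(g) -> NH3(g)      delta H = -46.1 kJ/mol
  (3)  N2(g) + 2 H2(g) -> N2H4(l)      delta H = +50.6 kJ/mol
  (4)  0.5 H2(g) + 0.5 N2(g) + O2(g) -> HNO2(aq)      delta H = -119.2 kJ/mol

(1) as written: -365.6 kJ/mol
(2) reversed: +46.1 kJ/mol
(3) × 3: (3)·(+50.6) = +151.8 kJ/mol
(4): not needed.
Combining the equations, delta H = (-365.6) + (+46.1) + (+151.8) = -167.7 kJ/mol

delta H = -167.7 kJ/mol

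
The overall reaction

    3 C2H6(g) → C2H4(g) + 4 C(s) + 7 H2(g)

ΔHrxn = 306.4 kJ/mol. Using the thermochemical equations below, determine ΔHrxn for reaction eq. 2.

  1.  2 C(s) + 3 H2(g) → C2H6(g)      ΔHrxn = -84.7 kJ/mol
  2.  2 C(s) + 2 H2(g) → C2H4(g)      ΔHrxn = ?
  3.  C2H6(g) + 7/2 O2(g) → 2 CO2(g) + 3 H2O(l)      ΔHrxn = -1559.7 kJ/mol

ΔHrxn = 52.3 kJ/mol

eq. 1 reversed and × 3: (-3)·(-84.7) = +254.1 kJ/mol
eq. 2 as written: contributes x
eq. 3: not needed.
+306.4 = (+254.1) + x
x = (+306.4 − (+254.1)) / (1) = 52.3 kJ/mol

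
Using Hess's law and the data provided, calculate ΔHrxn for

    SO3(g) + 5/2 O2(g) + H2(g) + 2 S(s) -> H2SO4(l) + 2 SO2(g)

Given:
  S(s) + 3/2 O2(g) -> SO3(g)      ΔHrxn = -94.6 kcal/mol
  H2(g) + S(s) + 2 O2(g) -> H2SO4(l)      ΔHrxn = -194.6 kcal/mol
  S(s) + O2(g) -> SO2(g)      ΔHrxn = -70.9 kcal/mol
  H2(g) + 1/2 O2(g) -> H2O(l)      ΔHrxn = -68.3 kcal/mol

equation 1 reversed: +94.6 kcal/mol
equation 2 as written: -194.6 kcal/mol
equation 3 × 2: (2)·(-70.9) = -141.8 kcal/mol
equation 4: not needed.
By Hess's law, ΔHrxn = (+94.6) + (-194.6) + (-141.8) = -241.8 kcal/mol

ΔHrxn = -241.8 kcal/mol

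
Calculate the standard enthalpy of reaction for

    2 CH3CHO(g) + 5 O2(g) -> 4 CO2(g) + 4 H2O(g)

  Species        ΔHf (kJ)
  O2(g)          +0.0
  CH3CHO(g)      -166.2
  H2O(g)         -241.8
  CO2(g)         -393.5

Products: 4·(-393.5) + 4·(-241.8) = -2541.2
Reactants: 2·(-166.2) + 5·(+0.0) = -332.4
ΔH° = (-2541.2) − (-332.4) = -2208.8 kJ

ΔH° = -2208.8 kJ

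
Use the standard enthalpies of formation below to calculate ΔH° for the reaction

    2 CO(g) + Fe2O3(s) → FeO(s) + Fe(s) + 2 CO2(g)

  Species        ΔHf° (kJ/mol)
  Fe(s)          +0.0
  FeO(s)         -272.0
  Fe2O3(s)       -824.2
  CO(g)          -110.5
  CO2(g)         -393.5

ΔH° = -13.8 kJ/mol

Products: 1·(-272.0) + 1·(+0.0) + 2·(-393.5) = -1059.0
Reactants: 2·(-110.5) + 1·(-824.2) = -1045.2
ΔH° = (-1059.0) − (-1045.2) = -13.8 kJ/mol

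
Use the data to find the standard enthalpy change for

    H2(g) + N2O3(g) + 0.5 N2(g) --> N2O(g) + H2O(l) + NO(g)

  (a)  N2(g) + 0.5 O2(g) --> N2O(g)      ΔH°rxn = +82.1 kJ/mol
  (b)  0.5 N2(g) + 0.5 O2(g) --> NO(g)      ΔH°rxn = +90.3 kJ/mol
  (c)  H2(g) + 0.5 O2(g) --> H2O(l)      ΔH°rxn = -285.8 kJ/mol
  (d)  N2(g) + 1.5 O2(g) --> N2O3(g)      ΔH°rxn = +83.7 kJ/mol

(a) as written (N2O(g) already on the product side): +82.1 kJ/mol
(b) as written (NO(g) already on the product side): +90.3 kJ/mol
(c) as written (H2O(l) already on the product side): -285.8 kJ/mol
(d) reversed (N2O3(g) must end up as a reactant): -83.7 kJ/mol
ΔH°rxn = (1)·(+82.1) + (1)·(+90.3) + (1)·(-285.8) + (-1)·(+83.7) = -197.1 kJ/mol

ΔH°rxn = -197.1 kJ/mol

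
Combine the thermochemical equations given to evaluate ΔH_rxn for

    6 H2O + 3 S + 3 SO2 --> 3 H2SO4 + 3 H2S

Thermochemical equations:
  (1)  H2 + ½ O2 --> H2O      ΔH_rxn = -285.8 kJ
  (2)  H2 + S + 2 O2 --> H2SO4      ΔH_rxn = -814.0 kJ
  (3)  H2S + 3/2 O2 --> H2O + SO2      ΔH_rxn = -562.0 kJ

ΔH_rxn = 101.4 kJ

(1) reversed and × 3: (-3)·(-285.8) = +857.4 kJ
(2) × 3: (3)·(-814.0) = -2442.0 kJ
(3) reversed and × 3: (-3)·(-562.0) = +1686.0 kJ
By Hess's law, ΔH_rxn = (-3)·(-285.8) + (3)·(-814.0) + (-3)·(-562.0) = 101.4 kJ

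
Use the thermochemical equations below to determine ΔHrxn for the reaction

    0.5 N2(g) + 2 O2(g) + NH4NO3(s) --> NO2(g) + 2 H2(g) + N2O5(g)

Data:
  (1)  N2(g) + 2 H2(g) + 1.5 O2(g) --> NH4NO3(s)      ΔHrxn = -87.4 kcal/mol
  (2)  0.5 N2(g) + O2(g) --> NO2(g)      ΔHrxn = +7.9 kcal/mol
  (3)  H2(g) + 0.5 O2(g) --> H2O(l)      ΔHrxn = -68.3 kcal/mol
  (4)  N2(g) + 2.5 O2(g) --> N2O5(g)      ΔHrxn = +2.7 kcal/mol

(1) reversed (reverse to put NH4NO3(s) on the reactant side): +87.4 kcal/mol
(2) as written (NO2(g) already on the product side): +7.9 kcal/mol
(3): not needed (H2O(l) appears nowhere else).
(4) as written (N2O5(g) already on the product side): +2.7 kcal/mol
Since enthalpy is a state function, ΔHrxn = (-1)·(-87.4) + (1)·(+7.9) + (1)·(+2.7) = 98.0 kcal/mol

ΔHrxn = 98.0 kcal/mol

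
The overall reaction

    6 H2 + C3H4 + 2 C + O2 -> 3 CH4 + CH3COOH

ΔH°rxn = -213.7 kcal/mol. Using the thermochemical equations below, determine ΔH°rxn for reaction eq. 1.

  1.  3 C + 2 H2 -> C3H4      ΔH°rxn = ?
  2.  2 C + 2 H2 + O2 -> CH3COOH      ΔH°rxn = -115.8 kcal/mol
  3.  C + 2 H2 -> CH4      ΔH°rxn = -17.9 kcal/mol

eq. 1 reversed (reverse to put C3H4 on the reactant side): contributes −x
eq. 2 as written (CH3COOH already on the product side): -115.8 kcal/mol
eq. 3 × 3 (×3 to match 3 CH4 in the target): (3)·(-17.9) = -53.7 kcal/mol
-213.7 = (-115.8) + (-53.7) − x
x = (-213.7 − (-169.5)) / (-1) = 44.2 kcal/mol

ΔH°rxn = 44.2 kcal/mol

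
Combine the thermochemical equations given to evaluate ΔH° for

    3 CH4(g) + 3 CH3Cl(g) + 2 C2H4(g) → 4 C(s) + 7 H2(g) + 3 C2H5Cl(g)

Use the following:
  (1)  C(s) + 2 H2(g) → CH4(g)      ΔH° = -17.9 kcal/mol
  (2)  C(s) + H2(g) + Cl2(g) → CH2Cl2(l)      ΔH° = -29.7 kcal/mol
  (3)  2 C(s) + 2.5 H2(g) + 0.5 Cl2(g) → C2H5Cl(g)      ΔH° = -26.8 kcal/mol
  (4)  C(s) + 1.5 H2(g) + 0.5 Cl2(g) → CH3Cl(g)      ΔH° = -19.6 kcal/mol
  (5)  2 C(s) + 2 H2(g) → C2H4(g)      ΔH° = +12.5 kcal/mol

ΔH° = 7.1 kcal/mol

(1) reversed and × 3: (-3)·(-17.9) = +53.7 kcal/mol
(2): not needed.
(3) × 3: (3)·(-26.8) = -80.4 kcal/mol
(4) reversed and × 3: (-3)·(-19.6) = +58.8 kcal/mol
(5) reversed and × 2: (-2)·(+12.5) = -25.0 kcal/mol
Summing the manipulated equations, ΔH° = (-3)·(-17.9) + (3)·(-26.8) + (-3)·(-19.6) + (-2)·(+12.5) = 7.1 kcal/mol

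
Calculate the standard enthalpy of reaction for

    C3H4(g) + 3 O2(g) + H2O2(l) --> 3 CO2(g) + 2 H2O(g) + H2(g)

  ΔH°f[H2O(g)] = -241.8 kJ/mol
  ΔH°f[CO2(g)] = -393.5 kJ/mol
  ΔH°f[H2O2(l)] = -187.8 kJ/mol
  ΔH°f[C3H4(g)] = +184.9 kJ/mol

ΔHrxn = -1661.2 kJ/mol

Products: 3·(-393.5) + 2·(-241.8) + 1·(+0.0) = -1664.1
Reactants: 1·(+184.9) + 3·(+0.0) + 1·(-187.8) = -2.9
ΔHrxn = (-1664.1) − (-2.9) = -1661.2 kJ/mol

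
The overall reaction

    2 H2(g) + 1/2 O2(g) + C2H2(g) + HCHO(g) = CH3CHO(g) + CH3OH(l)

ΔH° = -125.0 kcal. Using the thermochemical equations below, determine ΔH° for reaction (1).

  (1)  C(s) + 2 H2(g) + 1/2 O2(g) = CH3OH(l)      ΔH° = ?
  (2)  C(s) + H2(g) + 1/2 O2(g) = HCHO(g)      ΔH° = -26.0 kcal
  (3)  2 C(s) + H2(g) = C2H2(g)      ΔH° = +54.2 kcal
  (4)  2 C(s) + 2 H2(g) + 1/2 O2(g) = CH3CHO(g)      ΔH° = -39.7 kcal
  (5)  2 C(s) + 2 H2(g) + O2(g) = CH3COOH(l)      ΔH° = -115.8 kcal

(1) as written (CH3OH(l) already on the product side): contributes x
(2) reversed (reverse to put HCHO(g) on the reactant side): +26.0 kcal
(3) reversed (C2H2(g) must end up as a reactant): -54.2 kcal
(4) as written (CH3CHO(g) already on the product side): -39.7 kcal
(5): not needed (CH3COOH(l) appears nowhere else).
-125.0 = (+26.0) + (-54.2) + (-39.7) + x
x = (-125.0 − (-67.9)) / (1) = -57.1 kcal

ΔH° = -57.1 kcal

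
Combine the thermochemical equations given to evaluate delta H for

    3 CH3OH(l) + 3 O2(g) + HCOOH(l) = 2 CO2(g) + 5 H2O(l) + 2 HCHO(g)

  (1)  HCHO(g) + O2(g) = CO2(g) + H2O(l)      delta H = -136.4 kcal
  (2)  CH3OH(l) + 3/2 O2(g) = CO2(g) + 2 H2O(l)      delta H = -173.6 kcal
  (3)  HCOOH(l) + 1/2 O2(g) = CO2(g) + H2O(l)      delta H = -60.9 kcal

delta H = -308.9 kcal

(1) reversed and × 2 (reverse to put HCHO(g) on the product side; scale by 2 for the 2 HCHO(g)): (-2)·(-136.4) = +272.8 kcal
(2) × 3 (×3 to match 3 CH3OH(l) in the target): (3)·(-173.6) = -520.8 kcal
(3) as written (HCOOH(l) already on the reactant side): -60.9 kcal
delta H = (+272.8) + (-520.8) + (-60.9) = -308.9 kcal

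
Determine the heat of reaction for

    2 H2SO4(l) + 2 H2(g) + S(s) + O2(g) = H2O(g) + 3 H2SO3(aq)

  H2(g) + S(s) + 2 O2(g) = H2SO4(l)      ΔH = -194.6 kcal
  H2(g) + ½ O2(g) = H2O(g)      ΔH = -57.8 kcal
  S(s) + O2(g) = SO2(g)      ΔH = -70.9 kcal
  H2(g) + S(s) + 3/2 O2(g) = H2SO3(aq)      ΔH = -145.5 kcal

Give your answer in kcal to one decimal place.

equation 1 reversed and × 2: (-2)·(-194.6) = +389.2 kcal
equation 2 as written: -57.8 kcal
equation 3: not needed.
equation 4 × 3: (3)·(-145.5) = -436.5 kcal
ΔH = (-2)·(-194.6) + (1)·(-57.8) + (3)·(-145.5) = -105.1 kcal

ΔH = -105.1 kcal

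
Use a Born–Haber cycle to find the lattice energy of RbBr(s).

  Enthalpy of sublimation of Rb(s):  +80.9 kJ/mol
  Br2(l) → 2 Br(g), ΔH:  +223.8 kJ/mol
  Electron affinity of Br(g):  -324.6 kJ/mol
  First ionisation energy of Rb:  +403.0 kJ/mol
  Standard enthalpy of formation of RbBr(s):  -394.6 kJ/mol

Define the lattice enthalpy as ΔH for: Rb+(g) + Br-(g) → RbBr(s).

ΔHf° = 1·ΔHsub + 1·(ΣIE) + 1/2·D(Br2) + 1·EA + U
-394.6 = 1·(+80.9) + 1·(+403.0) + 1/2·(+223.8) + 1·(-324.6) + U
U = -394.6 − (+271.2) = -665.8 kJ/mol

U = -665.8 kJ/mol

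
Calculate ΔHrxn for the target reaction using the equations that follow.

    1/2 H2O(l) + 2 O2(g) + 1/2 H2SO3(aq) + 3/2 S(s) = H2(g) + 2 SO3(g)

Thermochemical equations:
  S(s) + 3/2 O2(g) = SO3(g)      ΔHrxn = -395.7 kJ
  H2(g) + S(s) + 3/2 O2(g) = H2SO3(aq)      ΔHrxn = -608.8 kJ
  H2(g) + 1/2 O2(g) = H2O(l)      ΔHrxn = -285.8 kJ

equation 1 × 2 (scale by 2 for the 2 SO3(g)): (2)·(-395.7) = -791.4 kJ
equation 2 reversed and × 1/2 (H2SO3(aq) must end up as a reactant; ×1/2 to match 1/2 H2SO3(aq) in the target): (-1/2)·(-608.8) = +304.4 kJ
equation 3 reversed and × 1/2 (H2O(l) must end up as a reactant; ×1/2 to match 1/2 H2O(l) in the target): (-1/2)·(-285.8) = +142.9 kJ
ΔHrxn = (2)·(-395.7) + (-1/2)·(-608.8) + (-1/2)·(-285.8) = -344.1 kJ

ΔHrxn = -344.1 kJ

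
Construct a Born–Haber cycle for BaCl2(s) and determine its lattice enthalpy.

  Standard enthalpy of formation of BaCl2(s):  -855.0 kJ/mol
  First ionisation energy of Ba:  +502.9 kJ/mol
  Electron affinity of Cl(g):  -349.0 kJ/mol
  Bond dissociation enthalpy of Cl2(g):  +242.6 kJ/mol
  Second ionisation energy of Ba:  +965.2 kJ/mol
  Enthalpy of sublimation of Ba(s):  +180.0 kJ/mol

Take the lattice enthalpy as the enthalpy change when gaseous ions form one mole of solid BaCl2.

U = -2047.7 kJ/mol

ΔHf° = 1·ΔHsub + 1·(ΣIE) + 1·D(Cl2) + 2·EA + U
-855.0 = 1·(+180.0) + 1·(+1468.1) + 1·(+242.6) + 2·(-349.0) + U
U = -855.0 − (+1192.7) = -2047.7 kJ/mol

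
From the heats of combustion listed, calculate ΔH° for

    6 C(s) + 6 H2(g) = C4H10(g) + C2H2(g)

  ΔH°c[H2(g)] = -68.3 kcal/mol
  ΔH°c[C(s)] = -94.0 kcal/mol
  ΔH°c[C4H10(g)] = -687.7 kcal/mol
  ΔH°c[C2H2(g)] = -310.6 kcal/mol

ΔH° = 24.5 kcal/mol

With combustion enthalpies, reactants minus products:
= [6·(-94.0) + 6·(-68.3)] − [1·(-687.7) + 1·(-310.6)]
= 24.5 kcal/mol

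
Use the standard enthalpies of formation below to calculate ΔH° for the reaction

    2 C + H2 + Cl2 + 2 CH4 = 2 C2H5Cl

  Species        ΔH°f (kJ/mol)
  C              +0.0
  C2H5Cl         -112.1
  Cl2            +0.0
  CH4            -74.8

ΔH°rxn = Σ nΔHf°(products) − Σ nΔHf°(reactants).
Products: 2·(-112.1) = -224.2
Reactants: 2·(+0.0) + 1·(+0.0) + 1·(+0.0) + 2·(-74.8) = -149.6
ΔH° = (-224.2) − (-149.6) = -74.6 kJ/mol

ΔH° = -74.6 kJ/mol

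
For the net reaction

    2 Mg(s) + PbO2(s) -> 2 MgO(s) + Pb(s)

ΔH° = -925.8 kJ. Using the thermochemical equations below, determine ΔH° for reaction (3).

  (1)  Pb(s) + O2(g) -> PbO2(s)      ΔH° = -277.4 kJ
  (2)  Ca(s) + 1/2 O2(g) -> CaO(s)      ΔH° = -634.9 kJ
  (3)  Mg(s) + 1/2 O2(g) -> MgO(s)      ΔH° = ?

(1) reversed: +277.4 kJ
(2): not needed.
(3) × 2: contributes 2·x
-925.8 = (+277.4) + 2·x
x = (-925.8 − (+277.4)) / (2) = -601.6 kJ

ΔH° = -601.6 kJ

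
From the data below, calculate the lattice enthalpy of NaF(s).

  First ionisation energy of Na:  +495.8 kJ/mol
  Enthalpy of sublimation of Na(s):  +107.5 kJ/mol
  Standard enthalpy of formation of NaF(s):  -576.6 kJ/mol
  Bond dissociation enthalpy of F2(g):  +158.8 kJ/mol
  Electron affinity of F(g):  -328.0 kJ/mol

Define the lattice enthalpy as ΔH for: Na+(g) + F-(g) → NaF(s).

U = -931.3 kJ/mol

ΔHf° = 1·ΔHsub + 1·(ΣIE) + 1/2·D(F2) + 1·EA + U
-576.6 = 1·(+107.5) + 1·(+495.8) + 1/2·(+158.8) + 1·(-328.0) + U
U = -576.6 − (+354.7) = -931.3 kJ/mol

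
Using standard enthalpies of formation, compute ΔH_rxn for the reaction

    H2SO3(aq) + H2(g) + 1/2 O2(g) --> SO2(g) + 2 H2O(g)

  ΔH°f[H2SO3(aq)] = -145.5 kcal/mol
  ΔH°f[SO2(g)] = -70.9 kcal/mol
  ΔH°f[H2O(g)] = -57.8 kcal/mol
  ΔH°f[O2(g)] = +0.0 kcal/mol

ΔH_rxn = -41.0 kcal/mol

Products: 1·(-70.9) + 2·(-57.8) = -186.5
Reactants: 1·(-145.5) + 1·(+0.0) + 1/2·(+0.0) = -145.5
ΔH_rxn = (-186.5) − (-145.5) = -41.0 kcal/mol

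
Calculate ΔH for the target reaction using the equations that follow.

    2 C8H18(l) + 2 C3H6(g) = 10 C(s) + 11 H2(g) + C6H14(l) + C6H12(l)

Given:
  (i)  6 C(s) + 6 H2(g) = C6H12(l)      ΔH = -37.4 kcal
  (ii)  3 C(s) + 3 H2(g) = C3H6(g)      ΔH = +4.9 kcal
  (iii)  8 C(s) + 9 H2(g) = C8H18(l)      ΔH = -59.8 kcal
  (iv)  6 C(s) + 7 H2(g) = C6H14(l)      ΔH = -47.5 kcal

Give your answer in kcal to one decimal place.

ΔH = 24.9 kcal

(i) as written (C6H12(l) already on the product side): -37.4 kcal
(ii) reversed and × 2 (reverse to put C3H6(g) on the reactant side; scale by 2 for the 2 C3H6(g)): (-2)·(+4.9) = -9.8 kcal
(iii) reversed and × 2 (C8H18(l) must end up as a reactant; ×2 to match 2 C8H18(l) in the target): (-2)·(-59.8) = +119.6 kcal
(iv) as written (C6H14(l) already on the product side): -47.5 kcal
Summing the manipulated equations, ΔH = (1)·(-37.4) + (-2)·(+4.9) + (-2)·(-59.8) + (1)·(-47.5) = 24.9 kcal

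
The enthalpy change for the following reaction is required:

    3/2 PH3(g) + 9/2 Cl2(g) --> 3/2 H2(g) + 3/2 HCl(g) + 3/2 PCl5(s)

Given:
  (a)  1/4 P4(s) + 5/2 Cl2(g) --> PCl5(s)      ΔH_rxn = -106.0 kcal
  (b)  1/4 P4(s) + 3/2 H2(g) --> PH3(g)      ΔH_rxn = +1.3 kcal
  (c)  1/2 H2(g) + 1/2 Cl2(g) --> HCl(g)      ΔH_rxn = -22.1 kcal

ΔH_rxn = -194.1 kcal

(a) × 3/2 (scale by 3/2 for the 3/2 PCl5(s)): (3/2)·(-106.0) = -159.0 kcal
(b) reversed and × 3/2 (PH3(g) must end up as a reactant; ×3/2 to match 3/2 PH3(g) in the target): (-3/2)·(+1.3) = -1.95 kcal
(c) × 3/2 (scale by 3/2 for the 3/2 HCl(g)): (3/2)·(-22.1) = -33.15 kcal
ΔH_rxn = (-159.0) + (-1.95) + (-33.15) = -194.1 kcal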